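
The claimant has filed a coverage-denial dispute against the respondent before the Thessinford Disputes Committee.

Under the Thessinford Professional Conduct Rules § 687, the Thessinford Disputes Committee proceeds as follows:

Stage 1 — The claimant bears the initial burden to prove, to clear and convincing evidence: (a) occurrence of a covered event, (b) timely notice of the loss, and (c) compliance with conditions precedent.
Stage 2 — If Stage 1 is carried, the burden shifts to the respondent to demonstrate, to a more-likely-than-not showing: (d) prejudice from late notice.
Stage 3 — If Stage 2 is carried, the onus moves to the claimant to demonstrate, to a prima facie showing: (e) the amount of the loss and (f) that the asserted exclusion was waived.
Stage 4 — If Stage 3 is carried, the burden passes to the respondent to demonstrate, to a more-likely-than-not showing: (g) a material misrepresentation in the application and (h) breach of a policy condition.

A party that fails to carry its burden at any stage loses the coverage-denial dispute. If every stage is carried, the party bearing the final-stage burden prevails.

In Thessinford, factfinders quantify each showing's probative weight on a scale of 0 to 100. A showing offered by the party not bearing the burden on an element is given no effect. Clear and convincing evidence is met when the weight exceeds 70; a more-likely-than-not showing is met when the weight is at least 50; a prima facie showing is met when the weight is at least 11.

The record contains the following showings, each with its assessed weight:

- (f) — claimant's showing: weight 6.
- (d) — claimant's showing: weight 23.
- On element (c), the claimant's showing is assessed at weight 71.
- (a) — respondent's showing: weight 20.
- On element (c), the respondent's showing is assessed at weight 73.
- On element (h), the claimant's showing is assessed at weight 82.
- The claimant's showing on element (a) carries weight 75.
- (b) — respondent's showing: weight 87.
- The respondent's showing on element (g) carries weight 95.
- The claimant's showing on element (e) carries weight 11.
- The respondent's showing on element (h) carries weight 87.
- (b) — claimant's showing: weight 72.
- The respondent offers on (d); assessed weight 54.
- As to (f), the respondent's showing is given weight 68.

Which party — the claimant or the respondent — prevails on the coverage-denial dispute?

respondent

Stage 1 (claimant, clear and convincing evidence, weight exceeds 70): (a) 75 (respondent's 20 disregarded) > 70 — meets; (b) 72 (respondent's 87 disregarded) > 70 — meets; (c) 71 (respondent's 73 disregarded) > 70 — meets.
  Stage 1 is satisfied; the onus moves to the respondent.
Stage 2 (respondent, a more-likely-than-not showing, weight is at least 50): (d) 54 (claimant's 23 disregarded) ≥ 50 — meets.
  All elements met. The burden passes to the claimant.
Stage 3 (claimant, a prima facie showing, weight is at least 11): (e) 11 ≥ 11 — meets; (f) 6 (respondent's 68 disregarded) < 11 — fails.
  Not every element is met, so the claimant fails to carry Stage 3.
The respondent prevails.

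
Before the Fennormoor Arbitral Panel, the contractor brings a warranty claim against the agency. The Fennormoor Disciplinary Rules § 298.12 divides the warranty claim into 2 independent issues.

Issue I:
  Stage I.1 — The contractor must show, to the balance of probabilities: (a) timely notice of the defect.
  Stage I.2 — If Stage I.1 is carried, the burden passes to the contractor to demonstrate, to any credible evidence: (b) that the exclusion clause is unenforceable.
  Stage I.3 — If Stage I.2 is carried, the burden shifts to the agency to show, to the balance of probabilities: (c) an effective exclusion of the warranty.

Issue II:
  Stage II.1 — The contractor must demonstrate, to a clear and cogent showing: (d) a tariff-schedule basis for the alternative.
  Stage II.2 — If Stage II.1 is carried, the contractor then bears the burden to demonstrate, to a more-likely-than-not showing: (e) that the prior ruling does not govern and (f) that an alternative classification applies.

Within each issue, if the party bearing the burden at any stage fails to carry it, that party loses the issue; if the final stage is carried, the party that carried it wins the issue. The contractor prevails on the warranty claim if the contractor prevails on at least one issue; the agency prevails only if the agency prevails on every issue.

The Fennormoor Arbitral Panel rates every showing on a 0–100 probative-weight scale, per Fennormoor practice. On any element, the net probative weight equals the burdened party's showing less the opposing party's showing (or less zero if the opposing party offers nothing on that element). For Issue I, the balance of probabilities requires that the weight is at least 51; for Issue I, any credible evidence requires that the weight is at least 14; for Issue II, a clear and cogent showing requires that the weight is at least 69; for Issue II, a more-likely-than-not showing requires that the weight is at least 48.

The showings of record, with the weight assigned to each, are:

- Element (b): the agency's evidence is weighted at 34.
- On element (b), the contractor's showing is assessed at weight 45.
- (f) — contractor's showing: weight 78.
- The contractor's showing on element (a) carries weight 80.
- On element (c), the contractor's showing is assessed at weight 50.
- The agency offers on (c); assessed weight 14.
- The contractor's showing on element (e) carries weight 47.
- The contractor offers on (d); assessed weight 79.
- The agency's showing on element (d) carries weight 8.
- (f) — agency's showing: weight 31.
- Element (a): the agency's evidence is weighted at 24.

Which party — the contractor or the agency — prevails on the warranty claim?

— Issue I —
Stage I.1 (contractor, the balance of probabilities, weight is at least 51): (a) net 80−24=56 ≥ 51 — meets.
  Stage I.1 is satisfied; the contractor continues to bear the burden.
Stage I.2 (contractor, any credible evidence, weight is at least 14): (b) net 45−34=11 < 14 — fails.
  Stage I.2 not carried; the contractor fails its burden.
So the agency prevails on this issue.
— Issue II —
Stage II.1 (contractor, a clear and cogent showing, weight is at least 69): (d) net 79−8=71 ≥ 69 — meets.
  Stage II.1 is satisfied; the contractor continues to bear the burden.
Stage II.2 (contractor, a more-likely-than-not showing, weight is at least 48): (e) 47 < 48 — fails; (f) net 78−31=47 < 48 — fails.
  Not every element is met, so the contractor fails to carry Stage II.2.
The agency prevails on this issue.
Per-issue: Issue I → agency; Issue II → agency. The contractor must prevail on at least one issue; overall, the agency prevails.

agency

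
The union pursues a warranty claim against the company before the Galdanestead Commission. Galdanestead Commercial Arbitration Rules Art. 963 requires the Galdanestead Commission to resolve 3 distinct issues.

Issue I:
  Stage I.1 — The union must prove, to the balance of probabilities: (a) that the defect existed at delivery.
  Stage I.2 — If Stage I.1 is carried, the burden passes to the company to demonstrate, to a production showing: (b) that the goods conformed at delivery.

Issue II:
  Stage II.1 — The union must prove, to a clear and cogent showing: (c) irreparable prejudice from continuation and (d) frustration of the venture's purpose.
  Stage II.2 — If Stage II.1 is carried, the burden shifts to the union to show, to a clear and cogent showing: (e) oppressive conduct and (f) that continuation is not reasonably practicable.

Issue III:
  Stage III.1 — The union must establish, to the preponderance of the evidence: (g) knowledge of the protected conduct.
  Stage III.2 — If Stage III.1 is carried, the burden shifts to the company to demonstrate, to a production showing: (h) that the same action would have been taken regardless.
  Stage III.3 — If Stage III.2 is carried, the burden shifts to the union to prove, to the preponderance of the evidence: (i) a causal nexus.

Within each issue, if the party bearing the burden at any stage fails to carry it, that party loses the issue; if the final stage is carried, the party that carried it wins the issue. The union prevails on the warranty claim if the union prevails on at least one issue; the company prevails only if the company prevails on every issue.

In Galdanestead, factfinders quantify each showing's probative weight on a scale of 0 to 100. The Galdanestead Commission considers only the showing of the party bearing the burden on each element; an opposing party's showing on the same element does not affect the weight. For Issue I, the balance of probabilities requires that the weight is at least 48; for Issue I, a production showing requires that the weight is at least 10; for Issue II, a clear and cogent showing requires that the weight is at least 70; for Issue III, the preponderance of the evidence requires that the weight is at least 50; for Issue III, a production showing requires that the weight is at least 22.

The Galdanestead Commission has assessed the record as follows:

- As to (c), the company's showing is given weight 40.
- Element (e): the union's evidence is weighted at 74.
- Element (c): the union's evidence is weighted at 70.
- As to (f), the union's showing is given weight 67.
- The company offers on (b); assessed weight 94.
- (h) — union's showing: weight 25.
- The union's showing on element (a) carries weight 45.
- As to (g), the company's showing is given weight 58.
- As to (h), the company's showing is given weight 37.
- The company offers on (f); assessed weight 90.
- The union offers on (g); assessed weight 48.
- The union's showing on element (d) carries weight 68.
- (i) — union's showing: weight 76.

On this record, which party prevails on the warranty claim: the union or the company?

— Issue I —
At Stage I.1 the union must meet the balance of probabilities (weight is at least 48): on (a) the weight is 45, which does not reach 48, so (a) does not meet the standard.
  The union does not carry Stage I.1.
So the company prevails on this issue.
— Issue II —
Stage II.1 (union, a clear and cogent showing, weight is at least 70): (c) 70 (company's 40 disregarded) ≥ 70 — meets; (d) 68 < 70 — fails.
  The union does not carry Stage II.1.
So the company prevails on this issue.
— Issue III —
At Stage III.1 the union must meet the preponderance of the evidence (weight is at least 50): on (g) the weight is 48 (the company's 58 is given no effect), < 50, so (g) does not meet the standard.
  Not every element is met, so the union fails to carry Stage III.1.
The company prevails on this issue.
Per-issue: Issue I → company; Issue II → company; Issue III → company. The union must prevail on at least one issue; overall, the company prevails.

company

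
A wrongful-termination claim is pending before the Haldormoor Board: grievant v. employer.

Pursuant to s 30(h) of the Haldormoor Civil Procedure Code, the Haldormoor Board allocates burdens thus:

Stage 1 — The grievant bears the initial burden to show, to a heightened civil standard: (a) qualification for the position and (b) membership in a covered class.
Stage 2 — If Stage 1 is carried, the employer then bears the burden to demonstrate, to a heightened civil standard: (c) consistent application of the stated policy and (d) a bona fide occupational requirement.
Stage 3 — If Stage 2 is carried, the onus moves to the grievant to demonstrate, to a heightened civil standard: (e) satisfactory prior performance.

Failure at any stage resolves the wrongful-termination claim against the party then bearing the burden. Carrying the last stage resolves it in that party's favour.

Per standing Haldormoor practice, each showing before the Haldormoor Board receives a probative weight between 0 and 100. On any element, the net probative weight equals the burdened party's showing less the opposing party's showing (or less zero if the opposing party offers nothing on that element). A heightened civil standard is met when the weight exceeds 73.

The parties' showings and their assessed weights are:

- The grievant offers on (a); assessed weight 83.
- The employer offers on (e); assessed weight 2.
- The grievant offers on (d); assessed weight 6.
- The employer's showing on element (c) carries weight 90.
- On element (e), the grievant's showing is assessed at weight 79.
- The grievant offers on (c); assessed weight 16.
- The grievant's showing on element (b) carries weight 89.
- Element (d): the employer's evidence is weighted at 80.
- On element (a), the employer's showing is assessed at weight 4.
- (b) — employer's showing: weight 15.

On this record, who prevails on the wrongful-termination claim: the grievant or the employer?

grievant

Stage 1 (grievant, a heightened civil standard, weight exceeds 73): (a) net 83−4=79 > 73 — meets; (b) net 89−15=74 > 73 — meets.
  Stage 1 is satisfied; the onus moves to the employer.
Stage 2 (employer, a heightened civil standard, weight exceeds 73): (c) net 90−16=74 > 73 — meets; (d) net 80−6=74 > 73 — meets.
  Stage 2 carried; the burden shifts to the grievant.
Stage 3 (grievant, a heightened civil standard, weight exceeds 73): (e) net 79−2=77 > 73 — meets.
  The grievant carries the last stage.
Every stage carried; the grievant prevails.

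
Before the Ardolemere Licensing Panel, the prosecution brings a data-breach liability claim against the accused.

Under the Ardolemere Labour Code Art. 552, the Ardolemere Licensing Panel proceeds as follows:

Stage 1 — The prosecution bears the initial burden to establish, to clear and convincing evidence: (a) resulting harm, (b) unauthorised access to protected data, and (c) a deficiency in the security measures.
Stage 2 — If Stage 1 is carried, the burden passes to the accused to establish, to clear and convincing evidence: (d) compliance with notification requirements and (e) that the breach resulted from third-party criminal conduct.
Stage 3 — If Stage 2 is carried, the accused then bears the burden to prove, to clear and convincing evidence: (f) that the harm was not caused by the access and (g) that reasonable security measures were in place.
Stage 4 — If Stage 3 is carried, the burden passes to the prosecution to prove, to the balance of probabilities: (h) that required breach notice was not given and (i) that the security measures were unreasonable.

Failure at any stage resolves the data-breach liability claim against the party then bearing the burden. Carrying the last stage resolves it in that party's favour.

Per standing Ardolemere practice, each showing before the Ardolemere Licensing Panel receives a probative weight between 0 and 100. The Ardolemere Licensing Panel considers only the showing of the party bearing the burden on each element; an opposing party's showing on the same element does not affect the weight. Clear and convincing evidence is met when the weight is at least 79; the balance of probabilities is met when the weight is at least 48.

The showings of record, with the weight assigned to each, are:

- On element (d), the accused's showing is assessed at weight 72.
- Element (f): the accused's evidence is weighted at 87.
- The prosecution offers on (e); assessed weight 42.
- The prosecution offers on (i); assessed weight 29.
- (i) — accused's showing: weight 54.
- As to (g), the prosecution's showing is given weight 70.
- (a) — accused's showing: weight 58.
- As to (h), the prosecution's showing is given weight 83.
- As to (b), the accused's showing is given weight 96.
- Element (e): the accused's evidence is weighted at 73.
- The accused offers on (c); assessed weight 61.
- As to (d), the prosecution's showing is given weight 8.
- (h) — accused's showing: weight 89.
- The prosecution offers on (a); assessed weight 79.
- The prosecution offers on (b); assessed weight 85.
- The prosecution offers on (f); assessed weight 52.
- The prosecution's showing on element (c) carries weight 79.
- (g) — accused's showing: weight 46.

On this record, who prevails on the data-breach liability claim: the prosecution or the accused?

prosecution

Stage 1 — burden on prosecution; standard: clear and convincing evidence (weight is at least 79).
    (a): 79 (accused's 58 disregarded) ≥ 79 [met]
    (b): 85 (accused's 96 disregarded) ≥ 79 [met]
    (c): 79 (accused's 61 disregarded) ≥ 79 [met]
  Stage 1 is satisfied; the onus moves to the accused.
Stage 2 — burden on accused; standard: clear and convincing evidence (weight is at least 79).
    (d): 72 (prosecution's 8 disregarded) < 79 [not met]
    (e): 73 (prosecution's 42 disregarded) < 79 [not met]
  Stage 2 not carried; the accused fails its burden.
The prosecution prevails.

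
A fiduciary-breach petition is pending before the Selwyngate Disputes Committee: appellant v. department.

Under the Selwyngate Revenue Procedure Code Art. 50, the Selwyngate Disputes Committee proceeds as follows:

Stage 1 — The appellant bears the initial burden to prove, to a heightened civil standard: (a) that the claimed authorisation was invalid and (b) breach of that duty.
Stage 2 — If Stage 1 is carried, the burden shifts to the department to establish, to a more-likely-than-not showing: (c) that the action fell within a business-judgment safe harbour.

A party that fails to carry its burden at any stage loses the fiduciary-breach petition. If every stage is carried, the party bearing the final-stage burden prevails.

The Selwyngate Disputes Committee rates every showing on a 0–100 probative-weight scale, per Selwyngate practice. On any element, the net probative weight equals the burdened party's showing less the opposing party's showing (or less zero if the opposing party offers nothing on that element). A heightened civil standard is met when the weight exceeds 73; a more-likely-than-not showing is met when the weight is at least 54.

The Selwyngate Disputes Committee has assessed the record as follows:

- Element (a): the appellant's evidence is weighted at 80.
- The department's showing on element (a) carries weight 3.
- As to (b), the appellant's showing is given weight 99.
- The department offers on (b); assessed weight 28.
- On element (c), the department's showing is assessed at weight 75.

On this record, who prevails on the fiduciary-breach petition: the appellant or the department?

Stage 1 — burden on appellant; standard: a heightened civil standard (weight exceeds 73).
    (a): 80 − 3 = 77 > 73 [met]
    (b): 99 − 28 = 71 ≤ 73 [not met]
  Stage 1 not carried; the appellant fails its burden.
The analysis ends at Stage 1; the department prevails.

department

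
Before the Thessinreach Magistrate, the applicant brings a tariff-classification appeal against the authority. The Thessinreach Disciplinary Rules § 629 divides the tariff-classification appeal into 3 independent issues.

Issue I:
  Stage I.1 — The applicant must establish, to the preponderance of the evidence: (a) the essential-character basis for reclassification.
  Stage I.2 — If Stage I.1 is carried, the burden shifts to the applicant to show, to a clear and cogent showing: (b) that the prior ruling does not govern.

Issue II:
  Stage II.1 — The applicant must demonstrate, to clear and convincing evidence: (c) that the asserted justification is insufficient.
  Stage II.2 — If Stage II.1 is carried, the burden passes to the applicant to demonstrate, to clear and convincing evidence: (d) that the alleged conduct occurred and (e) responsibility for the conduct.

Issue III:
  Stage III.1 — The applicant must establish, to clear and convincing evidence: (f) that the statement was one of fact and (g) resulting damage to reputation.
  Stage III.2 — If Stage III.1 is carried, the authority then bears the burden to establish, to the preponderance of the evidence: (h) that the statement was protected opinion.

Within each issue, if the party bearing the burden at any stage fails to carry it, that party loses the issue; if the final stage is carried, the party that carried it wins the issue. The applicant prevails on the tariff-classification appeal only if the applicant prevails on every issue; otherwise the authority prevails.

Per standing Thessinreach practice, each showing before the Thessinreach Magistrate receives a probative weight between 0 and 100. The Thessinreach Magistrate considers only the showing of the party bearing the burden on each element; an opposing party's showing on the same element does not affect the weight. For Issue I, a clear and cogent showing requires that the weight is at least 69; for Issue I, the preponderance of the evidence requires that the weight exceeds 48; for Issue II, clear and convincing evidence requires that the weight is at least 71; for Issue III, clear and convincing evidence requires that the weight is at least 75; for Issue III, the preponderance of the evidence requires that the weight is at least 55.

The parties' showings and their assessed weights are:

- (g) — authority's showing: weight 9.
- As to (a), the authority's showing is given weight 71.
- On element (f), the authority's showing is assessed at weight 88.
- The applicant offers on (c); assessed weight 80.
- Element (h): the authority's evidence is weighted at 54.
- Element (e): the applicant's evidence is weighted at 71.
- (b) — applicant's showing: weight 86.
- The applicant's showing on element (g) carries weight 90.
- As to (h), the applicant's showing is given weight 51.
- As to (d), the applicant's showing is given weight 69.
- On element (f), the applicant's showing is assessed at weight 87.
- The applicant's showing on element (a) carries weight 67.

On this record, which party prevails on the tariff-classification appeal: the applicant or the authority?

authority

— Issue I —
Stage I.1 — burden on applicant; standard: the preponderance of the evidence (weight exceeds 48).
    (a): 67 (authority's 71 disregarded) > 48 [met]
  Stage I.1 carried; the burden remains with the applicant.
Stage I.2 — burden on applicant; standard: a clear and cogent showing (weight is at least 69).
    (b): 86 ≥ 69 [met]
  All elements met at the final stage.
With every stage satisfied, the applicant prevails on this issue.
— Issue II —
At Stage II.1 the applicant must meet clear and convincing evidence (weight is at least 71): on (c) the weight is 80, which does reach 71, so (c) meets the standard.
  Stage II.1 carried; the burden remains with the applicant.
At Stage II.2 the applicant must meet clear and convincing evidence (weight is at least 71): on (d) the weight is 69, which does not reach 71, so (d) does not meet the standard; on (e) the weight is 71, which does reach 71, so (e) meets the standard.
  Stage II.2 not carried; the applicant fails its burden.
The authority prevails on this issue.
— Issue III —
Stage III.1 (applicant, clear and convincing evidence, weight is at least 75): (f) 87 (authority's 88 disregarded) ≥ 75 — meets; (g) 90 (authority's 9 disregarded) ≥ 75 — meets.
  Stage III.1 is satisfied; the onus moves to the authority.
Stage III.2 (authority, the preponderance of the evidence, weight is at least 55): (h) 54 (applicant's 51 disregarded) < 55 — fails.
  The authority does not carry Stage III.2.
So the applicant prevails on this issue.
Per-issue: Issue I → applicant; Issue II → authority; Issue III → applicant. The applicant must prevail on every issue; overall, the authority prevails.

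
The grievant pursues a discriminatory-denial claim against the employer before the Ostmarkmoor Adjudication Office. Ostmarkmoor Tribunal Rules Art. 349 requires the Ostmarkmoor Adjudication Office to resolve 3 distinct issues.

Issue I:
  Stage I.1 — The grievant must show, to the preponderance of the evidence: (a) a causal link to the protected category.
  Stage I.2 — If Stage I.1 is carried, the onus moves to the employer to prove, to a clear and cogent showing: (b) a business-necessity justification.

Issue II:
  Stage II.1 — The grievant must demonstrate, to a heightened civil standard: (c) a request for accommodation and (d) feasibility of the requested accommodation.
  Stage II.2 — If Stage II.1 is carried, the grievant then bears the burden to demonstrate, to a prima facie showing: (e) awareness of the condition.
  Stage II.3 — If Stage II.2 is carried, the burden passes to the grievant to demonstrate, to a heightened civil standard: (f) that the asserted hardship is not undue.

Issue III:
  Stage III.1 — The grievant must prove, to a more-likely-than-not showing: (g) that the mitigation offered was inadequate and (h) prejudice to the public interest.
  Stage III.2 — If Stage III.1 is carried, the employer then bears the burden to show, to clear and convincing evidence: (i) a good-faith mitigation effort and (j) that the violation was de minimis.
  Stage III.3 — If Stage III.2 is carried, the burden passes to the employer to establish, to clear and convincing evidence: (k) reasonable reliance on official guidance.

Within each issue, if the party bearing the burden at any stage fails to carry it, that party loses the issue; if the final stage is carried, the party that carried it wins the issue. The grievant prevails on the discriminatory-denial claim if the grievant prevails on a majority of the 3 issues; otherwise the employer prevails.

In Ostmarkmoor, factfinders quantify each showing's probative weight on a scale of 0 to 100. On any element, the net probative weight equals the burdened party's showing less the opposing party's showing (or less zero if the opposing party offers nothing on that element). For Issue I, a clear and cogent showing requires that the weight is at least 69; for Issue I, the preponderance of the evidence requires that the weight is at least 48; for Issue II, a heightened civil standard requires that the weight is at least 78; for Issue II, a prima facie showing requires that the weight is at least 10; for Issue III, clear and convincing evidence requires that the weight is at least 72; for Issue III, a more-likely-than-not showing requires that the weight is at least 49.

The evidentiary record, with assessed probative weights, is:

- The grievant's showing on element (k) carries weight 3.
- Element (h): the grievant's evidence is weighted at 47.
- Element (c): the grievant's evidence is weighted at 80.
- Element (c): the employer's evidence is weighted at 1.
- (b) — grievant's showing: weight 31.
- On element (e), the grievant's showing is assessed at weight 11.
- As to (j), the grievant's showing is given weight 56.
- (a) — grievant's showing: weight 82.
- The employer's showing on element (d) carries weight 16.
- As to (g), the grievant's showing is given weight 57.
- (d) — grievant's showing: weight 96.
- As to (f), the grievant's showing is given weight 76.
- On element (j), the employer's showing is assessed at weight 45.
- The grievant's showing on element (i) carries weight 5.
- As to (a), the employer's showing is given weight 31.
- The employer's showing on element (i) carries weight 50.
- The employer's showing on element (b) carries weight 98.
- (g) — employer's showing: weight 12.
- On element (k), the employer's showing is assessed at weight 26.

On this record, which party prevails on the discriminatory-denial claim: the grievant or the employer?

— Issue I —
At Stage I.1 the grievant must meet the preponderance of the evidence (weight is at least 48): on (a) the weight is 82 less the opposing 31 gives net 51, ≥ 48, so (a) meets the standard.
  All elements met. The burden passes to the employer.
At Stage I.2 the employer must meet a clear and cogent showing (weight is at least 69): on (b) the weight is 98 less the opposing 31 gives net 67, < 69, so (b) does not meet the standard.
  The employer does not carry Stage I.2.
The grievant prevails on this issue.
— Issue II —
At Stage II.1 the grievant must meet a heightened civil standard (weight is at least 78): on (c) the weight is 80 less the opposing 1 gives net 79, which does reach 78, so (c) meets the standard; on (d) the weight is 96 less the opposing 16 gives net 80, which does reach 78, so (d) meets the standard.
  All elements met. The grievant retains the burden for Stage II.2.
At Stage II.2 the grievant must meet a prima facie showing (weight is at least 10): on (e) the weight is 11, ≥ 10, so (e) meets the standard.
  Stage II.2 carried; the burden remains with the grievant.
At Stage II.3 the grievant must meet a heightened civil standard (weight is at least 78): on (f) the weight is 76, < 78, so (f) does not meet the standard.
  The grievant does not carry Stage II.3.
So the employer prevails on this issue.
— Issue III —
Stage III.1 — burden on grievant; standard: a more-likely-than-not showing (weight is at least 49).
    (g): 57 − 12 = 45 < 49 [not met]
    (h): 47 < 49 [not met]
  Stage III.1 not carried; the grievant fails its burden.
The employer prevails on this issue.
Per-issue: Issue I → grievant; Issue II → employer; Issue III → employer. The grievant must prevail on a majority of issues; overall, the employer prevails.

employer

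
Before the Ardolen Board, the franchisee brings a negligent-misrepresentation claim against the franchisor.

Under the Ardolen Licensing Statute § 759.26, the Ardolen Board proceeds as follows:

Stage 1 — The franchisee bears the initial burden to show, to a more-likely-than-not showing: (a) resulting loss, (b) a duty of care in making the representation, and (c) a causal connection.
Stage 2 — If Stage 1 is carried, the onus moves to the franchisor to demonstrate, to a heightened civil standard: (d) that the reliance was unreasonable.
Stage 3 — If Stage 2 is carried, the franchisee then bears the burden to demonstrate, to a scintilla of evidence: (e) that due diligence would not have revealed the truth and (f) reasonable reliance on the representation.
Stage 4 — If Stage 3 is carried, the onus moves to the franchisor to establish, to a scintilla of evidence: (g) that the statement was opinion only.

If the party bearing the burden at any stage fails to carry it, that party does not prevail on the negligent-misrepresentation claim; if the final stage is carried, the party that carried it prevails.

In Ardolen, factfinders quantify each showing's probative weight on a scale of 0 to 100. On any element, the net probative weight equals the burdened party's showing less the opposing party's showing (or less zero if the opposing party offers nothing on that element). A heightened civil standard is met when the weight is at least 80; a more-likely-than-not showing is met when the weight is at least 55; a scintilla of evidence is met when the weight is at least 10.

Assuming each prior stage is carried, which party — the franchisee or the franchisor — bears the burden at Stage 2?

franchisor

Stage 2's rule assigns the burden to the franchisor (to a heightened civil standard).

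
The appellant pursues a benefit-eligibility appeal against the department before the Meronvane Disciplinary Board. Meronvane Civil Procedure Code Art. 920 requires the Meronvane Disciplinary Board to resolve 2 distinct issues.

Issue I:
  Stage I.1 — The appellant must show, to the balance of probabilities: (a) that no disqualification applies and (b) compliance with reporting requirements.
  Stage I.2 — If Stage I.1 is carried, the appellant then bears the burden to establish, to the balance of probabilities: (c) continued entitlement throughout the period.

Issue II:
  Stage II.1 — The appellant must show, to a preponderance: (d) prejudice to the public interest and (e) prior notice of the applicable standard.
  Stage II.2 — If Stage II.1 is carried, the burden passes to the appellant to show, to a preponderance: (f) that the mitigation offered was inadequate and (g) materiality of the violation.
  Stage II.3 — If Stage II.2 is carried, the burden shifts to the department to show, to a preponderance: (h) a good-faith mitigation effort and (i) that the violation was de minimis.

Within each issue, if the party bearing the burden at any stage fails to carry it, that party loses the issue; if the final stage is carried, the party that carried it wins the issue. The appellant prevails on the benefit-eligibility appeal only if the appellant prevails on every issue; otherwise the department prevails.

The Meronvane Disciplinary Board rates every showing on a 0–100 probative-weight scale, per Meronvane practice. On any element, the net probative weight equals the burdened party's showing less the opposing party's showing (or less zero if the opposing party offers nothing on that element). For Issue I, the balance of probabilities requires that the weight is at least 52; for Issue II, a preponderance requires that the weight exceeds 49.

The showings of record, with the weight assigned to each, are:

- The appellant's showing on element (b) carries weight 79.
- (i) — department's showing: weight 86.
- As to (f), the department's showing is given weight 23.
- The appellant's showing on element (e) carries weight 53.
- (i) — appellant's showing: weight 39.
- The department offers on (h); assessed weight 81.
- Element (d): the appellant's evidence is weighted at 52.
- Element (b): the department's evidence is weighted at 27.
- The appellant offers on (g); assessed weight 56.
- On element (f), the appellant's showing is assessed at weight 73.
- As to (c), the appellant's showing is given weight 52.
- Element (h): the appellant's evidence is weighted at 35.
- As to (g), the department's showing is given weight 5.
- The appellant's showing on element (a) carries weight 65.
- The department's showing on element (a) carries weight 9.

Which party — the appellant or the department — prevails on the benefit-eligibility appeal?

— Issue I —
At Stage I.1 the appellant must meet the balance of probabilities (weight is at least 52): on (a) the weight is 65 less the opposing 9 gives net 56, which does reach 52, so (a) meets the standard; on (b) the weight is 79 less the opposing 27 gives net 52, which does reach 52, so (b) meets the standard.
  All elements met. The appellant retains the burden for Stage I.2.
At Stage I.2 the appellant must meet the balance of probabilities (weight is at least 52): on (c) the weight is 52, ≥ 52, so (c) meets the standard.
  All elements met at the final stage.
All stages carried — the appellant prevails on this issue.
— Issue II —
At Stage II.1 the appellant must meet a preponderance (weight exceeds 49): on (d) the weight is 52, > 49, so (d) meets the standard; on (e) the weight is 53, > 49, so (e) meets the standard.
  Stage II.1 is satisfied; the appellant continues to bear the burden.
At Stage II.2 the appellant must meet a preponderance (weight exceeds 49): on (f) the weight is 73 less the opposing 23 gives net 50, > 49, so (f) meets the standard; on (g) the weight is 56 less the opposing 5 gives net 51, which does exceed 49, so (g) meets the standard.
  The appellant carries Stage II.2; the department now bears the burden.
At Stage II.3 the department must meet a preponderance (weight exceeds 49): on (h) the weight is 81 less the opposing 35 gives net 46, which does not exceed 49, so (h) does not meet the standard; on (i) the weight is 86 less the opposing 39 gives net 47, ≤ 49, so (i) does not meet the standard.
  Stage II.3 not carried; the department fails its burden.
The analysis ends at Stage II.3; the appellant prevails on this issue.
Per-issue: Issue I → appellant; Issue II → appellant. The appellant must prevail on every issue; overall, the appellant prevails.

appellant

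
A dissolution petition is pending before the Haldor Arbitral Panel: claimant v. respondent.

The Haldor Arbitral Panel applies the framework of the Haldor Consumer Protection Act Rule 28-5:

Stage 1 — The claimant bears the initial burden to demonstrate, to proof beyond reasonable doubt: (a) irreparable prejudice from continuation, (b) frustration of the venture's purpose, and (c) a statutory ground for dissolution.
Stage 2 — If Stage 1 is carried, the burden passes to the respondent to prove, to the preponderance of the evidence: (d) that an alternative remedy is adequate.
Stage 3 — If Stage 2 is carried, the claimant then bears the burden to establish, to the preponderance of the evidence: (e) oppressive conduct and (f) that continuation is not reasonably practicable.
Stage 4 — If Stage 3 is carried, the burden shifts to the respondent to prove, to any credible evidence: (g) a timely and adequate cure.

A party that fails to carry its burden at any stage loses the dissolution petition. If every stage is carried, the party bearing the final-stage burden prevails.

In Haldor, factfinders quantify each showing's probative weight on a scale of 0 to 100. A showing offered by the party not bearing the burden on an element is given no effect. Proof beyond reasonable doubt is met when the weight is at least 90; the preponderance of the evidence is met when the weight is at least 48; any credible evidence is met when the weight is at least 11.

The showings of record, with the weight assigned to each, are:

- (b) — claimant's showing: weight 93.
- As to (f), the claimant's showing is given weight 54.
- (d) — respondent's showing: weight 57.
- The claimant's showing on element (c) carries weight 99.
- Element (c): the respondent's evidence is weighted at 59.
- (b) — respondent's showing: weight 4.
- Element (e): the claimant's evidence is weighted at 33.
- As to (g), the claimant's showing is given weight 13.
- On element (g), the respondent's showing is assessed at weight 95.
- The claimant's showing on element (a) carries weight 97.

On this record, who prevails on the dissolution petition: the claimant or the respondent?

Stage 1 — burden on claimant; standard: proof beyond reasonable doubt (weight is at least 90).
    (a): 97 ≥ 90 [met]
    (b): 93 (respondent's 4 disregarded) ≥ 90 [met]
    (c): 99 (respondent's 59 disregarded) ≥ 90 [met]
  All elements met. The burden passes to the respondent.
Stage 2 — burden on respondent; standard: the preponderance of the evidence (weight is at least 48).
    (d): 57 ≥ 48 [met]
  Stage 2 is satisfied; the onus moves to the claimant.
Stage 3 — burden on claimant; standard: the preponderance of the evidence (weight is at least 48).
    (e): 33 < 48 [not met]
    (f): 54 ≥ 48 [met]
  The claimant does not carry Stage 3.
So the respondent prevails.

respondent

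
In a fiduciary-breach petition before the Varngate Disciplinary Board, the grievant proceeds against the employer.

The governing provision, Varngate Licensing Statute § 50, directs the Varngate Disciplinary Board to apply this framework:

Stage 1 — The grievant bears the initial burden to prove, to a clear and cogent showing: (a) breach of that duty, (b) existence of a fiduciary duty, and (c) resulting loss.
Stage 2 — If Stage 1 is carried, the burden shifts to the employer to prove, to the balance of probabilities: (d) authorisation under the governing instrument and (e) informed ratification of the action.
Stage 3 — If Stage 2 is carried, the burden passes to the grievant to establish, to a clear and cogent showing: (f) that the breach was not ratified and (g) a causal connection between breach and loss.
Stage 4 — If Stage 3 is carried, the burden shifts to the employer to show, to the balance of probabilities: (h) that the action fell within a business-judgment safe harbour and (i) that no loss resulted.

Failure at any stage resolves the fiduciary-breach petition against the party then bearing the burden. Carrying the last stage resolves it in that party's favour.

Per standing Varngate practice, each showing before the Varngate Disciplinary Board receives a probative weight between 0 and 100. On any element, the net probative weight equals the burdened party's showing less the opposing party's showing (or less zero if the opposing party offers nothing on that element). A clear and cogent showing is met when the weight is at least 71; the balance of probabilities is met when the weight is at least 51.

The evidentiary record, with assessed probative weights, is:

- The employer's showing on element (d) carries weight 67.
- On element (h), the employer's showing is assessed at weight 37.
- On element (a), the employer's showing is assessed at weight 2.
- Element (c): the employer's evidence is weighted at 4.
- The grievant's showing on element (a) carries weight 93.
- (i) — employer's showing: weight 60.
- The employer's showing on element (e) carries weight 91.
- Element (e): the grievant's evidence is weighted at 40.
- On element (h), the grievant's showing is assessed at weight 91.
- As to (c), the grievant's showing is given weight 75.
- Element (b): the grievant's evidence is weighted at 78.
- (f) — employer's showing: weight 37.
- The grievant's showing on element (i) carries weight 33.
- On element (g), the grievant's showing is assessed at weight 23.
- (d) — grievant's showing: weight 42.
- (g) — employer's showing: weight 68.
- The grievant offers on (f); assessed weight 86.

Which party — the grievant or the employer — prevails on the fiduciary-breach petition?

grievant

Stage 1 (grievant, a clear and cogent showing, weight is at least 71): (a) net 93−2=91 ≥ 71 — meets; (b) 78 ≥ 71 — meets; (c) net 75−4=71 ≥ 71 — meets.
  The grievant carries Stage 1; the employer now bears the burden.
Stage 2 (employer, the balance of probabilities, weight is at least 51): (d) net 67−42=25 < 51 — fails; (e) net 91−40=51 ≥ 51 — meets.
  Not every element is met, so the employer fails to carry Stage 2.
The grievant prevails.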